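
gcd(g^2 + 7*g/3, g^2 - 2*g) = g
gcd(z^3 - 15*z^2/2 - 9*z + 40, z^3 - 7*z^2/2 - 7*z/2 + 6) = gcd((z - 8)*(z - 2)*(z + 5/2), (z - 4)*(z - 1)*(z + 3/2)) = 1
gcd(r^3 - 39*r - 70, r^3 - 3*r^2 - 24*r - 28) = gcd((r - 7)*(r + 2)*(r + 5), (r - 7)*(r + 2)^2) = r^2 - 5*r - 14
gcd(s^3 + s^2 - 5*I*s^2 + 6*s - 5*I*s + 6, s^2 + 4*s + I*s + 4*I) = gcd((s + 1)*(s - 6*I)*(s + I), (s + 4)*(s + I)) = s + I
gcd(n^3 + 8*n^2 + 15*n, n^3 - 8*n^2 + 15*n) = n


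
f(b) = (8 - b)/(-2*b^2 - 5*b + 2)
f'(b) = (8 - b)*(4*b + 5)/(-2*b^2 - 5*b + 2)^2 - 1/(-2*b^2 - 5*b + 2) = (2*b^2 + 5*b - (b - 8)*(4*b + 5) - 2)/(2*b^2 + 5*b - 2)^2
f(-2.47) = 4.87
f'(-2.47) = -11.54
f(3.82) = -0.09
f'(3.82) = 0.06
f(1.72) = -0.50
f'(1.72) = 0.56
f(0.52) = -6.56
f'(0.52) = 41.57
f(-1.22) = 1.80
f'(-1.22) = -0.15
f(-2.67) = 9.77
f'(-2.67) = -51.72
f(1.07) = -1.23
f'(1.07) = 2.20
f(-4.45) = -0.81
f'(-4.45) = -0.61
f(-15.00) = -0.06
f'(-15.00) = -0.00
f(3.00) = -0.16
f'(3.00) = 0.12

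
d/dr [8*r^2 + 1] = 16*r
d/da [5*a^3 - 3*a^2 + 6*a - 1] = 15*a^2 - 6*a + 6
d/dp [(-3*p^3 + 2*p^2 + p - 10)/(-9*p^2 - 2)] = (27*p^4 + 27*p^2 - 188*p - 2)/(81*p^4 + 36*p^2 + 4)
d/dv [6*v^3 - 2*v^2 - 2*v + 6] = 18*v^2 - 4*v - 2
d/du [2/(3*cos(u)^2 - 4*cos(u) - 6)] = 4*(3*cos(u) - 2)*sin(u)/(-3*cos(u)^2 + 4*cos(u) + 6)^2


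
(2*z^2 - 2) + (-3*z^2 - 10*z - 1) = -z^2 - 10*z - 3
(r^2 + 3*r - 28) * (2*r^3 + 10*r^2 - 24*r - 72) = 2*r^5 + 16*r^4 - 50*r^3 - 424*r^2 + 456*r + 2016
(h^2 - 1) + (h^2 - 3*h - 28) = 2*h^2 - 3*h - 29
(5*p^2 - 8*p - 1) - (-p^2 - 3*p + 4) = 6*p^2 - 5*p - 5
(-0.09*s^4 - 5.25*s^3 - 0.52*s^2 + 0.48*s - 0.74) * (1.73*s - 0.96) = -0.1557*s^5 - 8.9961*s^4 + 4.1404*s^3 + 1.3296*s^2 - 1.741*s + 0.7104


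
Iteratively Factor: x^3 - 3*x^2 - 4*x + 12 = (x + 2)*(x^2 - 5*x + 6) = (x - 3)*(x + 2)*(x - 2)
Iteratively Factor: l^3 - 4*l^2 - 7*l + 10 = (l - 1)*(l^2 - 3*l - 10) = (l - 5)*(l - 1)*(l + 2)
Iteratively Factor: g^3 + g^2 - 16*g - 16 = (g - 4)*(g^2 + 5*g + 4) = (g - 4)*(g + 4)*(g + 1)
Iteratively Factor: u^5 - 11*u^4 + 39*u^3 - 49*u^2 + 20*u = (u - 1)*(u^4 - 10*u^3 + 29*u^2 - 20*u) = (u - 5)*(u - 1)*(u^3 - 5*u^2 + 4*u) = (u - 5)*(u - 4)*(u - 1)*(u^2 - u) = (u - 5)*(u - 4)*(u - 1)^2*(u)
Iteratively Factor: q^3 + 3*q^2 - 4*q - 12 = (q - 2)*(q^2 + 5*q + 6) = (q - 2)*(q + 3)*(q + 2)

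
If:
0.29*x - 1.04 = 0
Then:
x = 3.59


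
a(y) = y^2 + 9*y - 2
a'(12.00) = 33.00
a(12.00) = 250.00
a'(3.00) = 15.00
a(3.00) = 34.00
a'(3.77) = 16.54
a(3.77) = 46.14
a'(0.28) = 9.56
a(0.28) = 0.60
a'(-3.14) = 2.72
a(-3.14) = -20.40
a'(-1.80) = 5.40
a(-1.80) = -14.96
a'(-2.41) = 4.18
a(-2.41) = -17.88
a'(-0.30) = 8.40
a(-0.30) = -4.61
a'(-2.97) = 3.06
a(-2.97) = -19.91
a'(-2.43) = 4.14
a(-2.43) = -17.97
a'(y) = 2*y + 9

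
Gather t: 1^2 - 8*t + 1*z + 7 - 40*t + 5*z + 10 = -48*t + 6*z + 18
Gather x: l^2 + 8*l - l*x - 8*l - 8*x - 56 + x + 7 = l^2 + x*(-l - 7) - 49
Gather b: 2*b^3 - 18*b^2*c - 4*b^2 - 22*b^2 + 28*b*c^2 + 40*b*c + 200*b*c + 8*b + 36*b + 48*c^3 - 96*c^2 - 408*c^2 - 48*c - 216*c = 2*b^3 + b^2*(-18*c - 26) + b*(28*c^2 + 240*c + 44) + 48*c^3 - 504*c^2 - 264*c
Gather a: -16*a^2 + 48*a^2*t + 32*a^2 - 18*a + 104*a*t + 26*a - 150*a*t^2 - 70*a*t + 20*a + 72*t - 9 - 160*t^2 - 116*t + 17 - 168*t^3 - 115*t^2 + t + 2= a^2*(48*t + 16) + a*(-150*t^2 + 34*t + 28) - 168*t^3 - 275*t^2 - 43*t + 10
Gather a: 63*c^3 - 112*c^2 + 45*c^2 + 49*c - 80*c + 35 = 63*c^3 - 67*c^2 - 31*c + 35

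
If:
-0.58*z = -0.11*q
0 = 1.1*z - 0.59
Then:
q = 2.83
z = 0.54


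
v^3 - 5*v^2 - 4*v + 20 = (v - 5)*(v - 2)*(v + 2)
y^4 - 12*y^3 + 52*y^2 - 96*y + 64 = (y - 4)^2*(y - 2)^2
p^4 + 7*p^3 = p^3*(p + 7)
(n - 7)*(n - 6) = n^2 - 13*n + 42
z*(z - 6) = z^2 - 6*z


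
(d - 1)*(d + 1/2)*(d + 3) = d^3 + 5*d^2/2 - 2*d - 3/2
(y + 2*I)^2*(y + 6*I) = y^3 + 10*I*y^2 - 28*y - 24*I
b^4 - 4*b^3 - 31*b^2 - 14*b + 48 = (b - 8)*(b - 1)*(b + 2)*(b + 3)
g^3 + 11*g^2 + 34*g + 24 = (g + 1)*(g + 4)*(g + 6)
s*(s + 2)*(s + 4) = s^3 + 6*s^2 + 8*s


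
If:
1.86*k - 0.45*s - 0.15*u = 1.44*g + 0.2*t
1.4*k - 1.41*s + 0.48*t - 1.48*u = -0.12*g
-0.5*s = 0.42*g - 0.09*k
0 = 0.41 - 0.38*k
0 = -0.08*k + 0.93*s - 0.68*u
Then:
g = -6.43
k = 1.08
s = 5.59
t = 38.08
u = 7.52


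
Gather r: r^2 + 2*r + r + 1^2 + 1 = r^2 + 3*r + 2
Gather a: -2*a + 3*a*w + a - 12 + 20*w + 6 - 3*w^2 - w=a*(3*w - 1) - 3*w^2 + 19*w - 6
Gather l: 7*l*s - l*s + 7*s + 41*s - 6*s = 6*l*s + 42*s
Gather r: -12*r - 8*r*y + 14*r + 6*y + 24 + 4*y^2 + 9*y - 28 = r*(2 - 8*y) + 4*y^2 + 15*y - 4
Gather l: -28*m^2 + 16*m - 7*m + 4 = -28*m^2 + 9*m + 4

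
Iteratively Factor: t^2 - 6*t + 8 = (t - 4)*(t - 2)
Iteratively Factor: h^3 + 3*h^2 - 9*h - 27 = (h - 3)*(h^2 + 6*h + 9) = (h - 3)*(h + 3)*(h + 3)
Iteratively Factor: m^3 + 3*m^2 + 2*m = (m + 2)*(m^2 + m) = (m + 1)*(m + 2)*(m)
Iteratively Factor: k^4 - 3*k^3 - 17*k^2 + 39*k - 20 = (k - 1)*(k^3 - 2*k^2 - 19*k + 20) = (k - 1)^2*(k^2 - k - 20) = (k - 1)^2*(k + 4)*(k - 5)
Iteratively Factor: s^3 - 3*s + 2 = (s - 1)*(s^2 + s - 2) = (s - 1)^2*(s + 2)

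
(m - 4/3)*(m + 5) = m^2 + 11*m/3 - 20/3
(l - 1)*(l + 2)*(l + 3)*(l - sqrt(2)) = l^4 - sqrt(2)*l^3 + 4*l^3 - 4*sqrt(2)*l^2 + l^2 - 6*l - sqrt(2)*l + 6*sqrt(2)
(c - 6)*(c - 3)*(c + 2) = c^3 - 7*c^2 + 36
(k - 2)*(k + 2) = k^2 - 4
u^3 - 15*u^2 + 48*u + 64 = (u - 8)^2*(u + 1)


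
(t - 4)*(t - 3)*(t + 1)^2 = t^4 - 5*t^3 - t^2 + 17*t + 12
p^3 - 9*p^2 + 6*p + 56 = (p - 7)*(p - 4)*(p + 2)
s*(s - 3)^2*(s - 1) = s^4 - 7*s^3 + 15*s^2 - 9*s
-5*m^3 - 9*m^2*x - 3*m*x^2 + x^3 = (-5*m + x)*(m + x)^2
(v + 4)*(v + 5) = v^2 + 9*v + 20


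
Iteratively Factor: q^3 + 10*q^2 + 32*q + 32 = (q + 4)*(q^2 + 6*q + 8) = (q + 2)*(q + 4)*(q + 4)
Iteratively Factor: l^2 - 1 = (l - 1)*(l + 1)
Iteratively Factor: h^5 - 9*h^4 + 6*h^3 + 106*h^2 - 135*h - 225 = (h - 3)*(h^4 - 6*h^3 - 12*h^2 + 70*h + 75) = (h - 5)*(h - 3)*(h^3 - h^2 - 17*h - 15) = (h - 5)^2*(h - 3)*(h^2 + 4*h + 3) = (h - 5)^2*(h - 3)*(h + 1)*(h + 3)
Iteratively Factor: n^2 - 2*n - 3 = (n + 1)*(n - 3)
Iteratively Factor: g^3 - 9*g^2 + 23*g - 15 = (g - 3)*(g^2 - 6*g + 5) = (g - 3)*(g - 1)*(g - 5)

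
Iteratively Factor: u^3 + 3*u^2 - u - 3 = (u + 1)*(u^2 + 2*u - 3) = (u + 1)*(u + 3)*(u - 1)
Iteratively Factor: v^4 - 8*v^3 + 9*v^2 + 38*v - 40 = (v - 4)*(v^3 - 4*v^2 - 7*v + 10) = (v - 5)*(v - 4)*(v^2 + v - 2) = (v - 5)*(v - 4)*(v - 1)*(v + 2)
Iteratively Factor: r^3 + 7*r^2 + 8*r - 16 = (r - 1)*(r^2 + 8*r + 16) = (r - 1)*(r + 4)*(r + 4)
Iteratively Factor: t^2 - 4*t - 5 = (t - 5)*(t + 1)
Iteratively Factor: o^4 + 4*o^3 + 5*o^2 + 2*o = (o + 2)*(o^3 + 2*o^2 + o) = (o + 1)*(o + 2)*(o^2 + o) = o*(o + 1)*(o + 2)*(o + 1)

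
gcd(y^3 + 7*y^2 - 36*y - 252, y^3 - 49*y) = y + 7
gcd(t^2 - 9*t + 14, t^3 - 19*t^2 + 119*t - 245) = t - 7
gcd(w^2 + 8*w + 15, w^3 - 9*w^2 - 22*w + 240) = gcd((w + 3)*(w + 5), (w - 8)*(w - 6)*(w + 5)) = w + 5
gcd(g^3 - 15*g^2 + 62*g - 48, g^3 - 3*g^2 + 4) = 1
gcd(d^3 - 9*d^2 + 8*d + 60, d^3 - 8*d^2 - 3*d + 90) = d^2 - 11*d + 30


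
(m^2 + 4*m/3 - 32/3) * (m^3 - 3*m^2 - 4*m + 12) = m^5 - 5*m^4/3 - 56*m^3/3 + 116*m^2/3 + 176*m/3 - 128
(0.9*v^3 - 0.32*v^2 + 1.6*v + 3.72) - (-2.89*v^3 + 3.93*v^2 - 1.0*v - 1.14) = 3.79*v^3 - 4.25*v^2 + 2.6*v + 4.86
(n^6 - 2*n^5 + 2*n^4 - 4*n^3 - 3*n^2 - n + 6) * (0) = 0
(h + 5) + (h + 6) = 2*h + 11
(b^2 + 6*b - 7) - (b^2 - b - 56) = 7*b + 49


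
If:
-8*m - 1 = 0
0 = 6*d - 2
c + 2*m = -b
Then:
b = 1/4 - c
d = 1/3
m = -1/8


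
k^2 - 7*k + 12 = (k - 4)*(k - 3)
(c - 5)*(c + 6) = c^2 + c - 30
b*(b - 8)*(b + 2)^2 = b^4 - 4*b^3 - 28*b^2 - 32*b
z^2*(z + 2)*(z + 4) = z^4 + 6*z^3 + 8*z^2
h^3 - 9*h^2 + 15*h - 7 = (h - 7)*(h - 1)^2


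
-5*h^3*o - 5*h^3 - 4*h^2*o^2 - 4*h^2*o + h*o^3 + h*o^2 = (-5*h + o)*(h + o)*(h*o + h)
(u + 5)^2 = u^2 + 10*u + 25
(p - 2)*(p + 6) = p^2 + 4*p - 12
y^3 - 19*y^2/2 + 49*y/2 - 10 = (y - 5)*(y - 4)*(y - 1/2)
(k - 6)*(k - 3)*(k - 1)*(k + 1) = k^4 - 9*k^3 + 17*k^2 + 9*k - 18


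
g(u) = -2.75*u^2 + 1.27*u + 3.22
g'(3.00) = -15.23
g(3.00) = -17.72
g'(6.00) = -31.73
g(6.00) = -88.16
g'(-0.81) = 5.72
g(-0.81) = 0.39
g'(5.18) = -27.22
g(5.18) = -63.99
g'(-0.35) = 3.20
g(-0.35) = 2.44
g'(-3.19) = 18.82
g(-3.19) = -28.82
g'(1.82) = -8.74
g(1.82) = -3.58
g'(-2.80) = 16.67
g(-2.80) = -21.90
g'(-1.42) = 9.08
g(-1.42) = -4.13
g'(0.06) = 0.94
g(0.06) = 3.29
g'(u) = 1.27 - 5.5*u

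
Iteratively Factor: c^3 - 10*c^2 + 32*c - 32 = (c - 4)*(c^2 - 6*c + 8) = (c - 4)*(c - 2)*(c - 4)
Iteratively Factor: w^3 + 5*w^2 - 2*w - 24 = (w - 2)*(w^2 + 7*w + 12) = (w - 2)*(w + 3)*(w + 4)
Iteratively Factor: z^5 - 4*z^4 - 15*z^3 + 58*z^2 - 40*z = (z + 4)*(z^4 - 8*z^3 + 17*z^2 - 10*z) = (z - 2)*(z + 4)*(z^3 - 6*z^2 + 5*z) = (z - 2)*(z - 1)*(z + 4)*(z^2 - 5*z) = z*(z - 2)*(z - 1)*(z + 4)*(z - 5)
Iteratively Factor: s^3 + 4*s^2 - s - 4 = (s + 4)*(s^2 - 1) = (s - 1)*(s + 4)*(s + 1)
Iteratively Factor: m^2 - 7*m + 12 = (m - 3)*(m - 4)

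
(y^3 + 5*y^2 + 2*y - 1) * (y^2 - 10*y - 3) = y^5 - 5*y^4 - 51*y^3 - 36*y^2 + 4*y + 3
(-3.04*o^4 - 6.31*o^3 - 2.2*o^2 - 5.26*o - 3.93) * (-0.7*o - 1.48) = 2.128*o^5 + 8.9162*o^4 + 10.8788*o^3 + 6.938*o^2 + 10.5358*o + 5.8164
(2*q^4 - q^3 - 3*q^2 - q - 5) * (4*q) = 8*q^5 - 4*q^4 - 12*q^3 - 4*q^2 - 20*q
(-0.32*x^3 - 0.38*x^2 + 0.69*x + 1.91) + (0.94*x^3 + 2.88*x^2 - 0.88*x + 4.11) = 0.62*x^3 + 2.5*x^2 - 0.19*x + 6.02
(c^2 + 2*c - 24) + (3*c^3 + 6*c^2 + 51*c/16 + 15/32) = 3*c^3 + 7*c^2 + 83*c/16 - 753/32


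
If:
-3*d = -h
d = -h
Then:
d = 0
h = 0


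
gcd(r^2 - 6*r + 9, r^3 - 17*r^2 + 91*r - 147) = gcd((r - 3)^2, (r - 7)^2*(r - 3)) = r - 3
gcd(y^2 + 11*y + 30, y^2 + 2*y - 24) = y + 6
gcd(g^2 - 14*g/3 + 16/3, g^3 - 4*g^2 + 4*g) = g - 2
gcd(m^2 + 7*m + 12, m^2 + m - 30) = 1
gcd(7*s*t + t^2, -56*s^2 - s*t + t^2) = 7*s + t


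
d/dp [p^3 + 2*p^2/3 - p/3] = 3*p^2 + 4*p/3 - 1/3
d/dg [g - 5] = 1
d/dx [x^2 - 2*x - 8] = 2*x - 2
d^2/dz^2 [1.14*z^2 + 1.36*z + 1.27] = 2.28000000000000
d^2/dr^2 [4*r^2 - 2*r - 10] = 8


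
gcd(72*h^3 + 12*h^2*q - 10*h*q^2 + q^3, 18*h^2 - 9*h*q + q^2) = -6*h + q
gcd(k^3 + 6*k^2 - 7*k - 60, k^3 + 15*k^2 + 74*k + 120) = k^2 + 9*k + 20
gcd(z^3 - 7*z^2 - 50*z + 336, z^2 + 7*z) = z + 7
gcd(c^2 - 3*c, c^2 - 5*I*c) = c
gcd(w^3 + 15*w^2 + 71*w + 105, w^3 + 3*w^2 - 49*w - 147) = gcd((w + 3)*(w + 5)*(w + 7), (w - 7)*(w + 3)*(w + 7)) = w^2 + 10*w + 21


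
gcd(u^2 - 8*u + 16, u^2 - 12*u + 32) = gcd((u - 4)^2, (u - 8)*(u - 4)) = u - 4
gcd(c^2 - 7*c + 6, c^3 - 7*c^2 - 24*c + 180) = c - 6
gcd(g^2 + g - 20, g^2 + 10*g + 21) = 1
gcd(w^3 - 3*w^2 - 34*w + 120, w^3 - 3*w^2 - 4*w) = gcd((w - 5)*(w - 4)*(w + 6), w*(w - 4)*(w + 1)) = w - 4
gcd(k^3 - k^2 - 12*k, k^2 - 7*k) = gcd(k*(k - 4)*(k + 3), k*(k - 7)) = k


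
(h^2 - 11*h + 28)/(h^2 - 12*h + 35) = (h - 4)/(h - 5)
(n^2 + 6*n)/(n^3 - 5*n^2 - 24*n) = (n + 6)/(n^2 - 5*n - 24)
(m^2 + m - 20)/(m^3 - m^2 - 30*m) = (m - 4)/(m*(m - 6))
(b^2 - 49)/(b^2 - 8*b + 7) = (b + 7)/(b - 1)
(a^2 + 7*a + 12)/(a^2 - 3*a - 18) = (a + 4)/(a - 6)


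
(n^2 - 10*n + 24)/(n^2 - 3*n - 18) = (n - 4)/(n + 3)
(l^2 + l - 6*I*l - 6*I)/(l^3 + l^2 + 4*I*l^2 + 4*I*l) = (l - 6*I)/(l*(l + 4*I))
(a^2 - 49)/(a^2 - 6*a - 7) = (a + 7)/(a + 1)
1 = 1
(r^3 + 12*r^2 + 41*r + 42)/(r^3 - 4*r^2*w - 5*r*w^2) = (r^3 + 12*r^2 + 41*r + 42)/(r*(r^2 - 4*r*w - 5*w^2))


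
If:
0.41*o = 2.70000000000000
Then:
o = 6.59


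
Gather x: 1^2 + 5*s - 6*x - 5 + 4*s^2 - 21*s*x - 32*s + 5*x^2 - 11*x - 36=4*s^2 - 27*s + 5*x^2 + x*(-21*s - 17) - 40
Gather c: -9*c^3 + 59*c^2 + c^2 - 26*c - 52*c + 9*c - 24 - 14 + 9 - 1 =-9*c^3 + 60*c^2 - 69*c - 30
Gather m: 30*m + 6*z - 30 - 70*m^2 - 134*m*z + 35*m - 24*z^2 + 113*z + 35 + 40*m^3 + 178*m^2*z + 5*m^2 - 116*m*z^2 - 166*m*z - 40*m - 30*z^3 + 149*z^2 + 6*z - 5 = 40*m^3 + m^2*(178*z - 65) + m*(-116*z^2 - 300*z + 25) - 30*z^3 + 125*z^2 + 125*z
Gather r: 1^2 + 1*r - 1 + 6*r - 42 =7*r - 42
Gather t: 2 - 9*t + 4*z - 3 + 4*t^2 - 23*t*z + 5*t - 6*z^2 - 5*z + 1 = 4*t^2 + t*(-23*z - 4) - 6*z^2 - z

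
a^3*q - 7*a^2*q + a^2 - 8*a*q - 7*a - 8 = (a - 8)*(a + 1)*(a*q + 1)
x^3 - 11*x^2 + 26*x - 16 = (x - 8)*(x - 2)*(x - 1)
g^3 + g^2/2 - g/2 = g*(g - 1/2)*(g + 1)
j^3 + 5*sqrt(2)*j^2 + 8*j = j*(j + sqrt(2))*(j + 4*sqrt(2))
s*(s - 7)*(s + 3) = s^3 - 4*s^2 - 21*s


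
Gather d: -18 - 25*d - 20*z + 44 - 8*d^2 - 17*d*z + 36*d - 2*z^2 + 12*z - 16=-8*d^2 + d*(11 - 17*z) - 2*z^2 - 8*z + 10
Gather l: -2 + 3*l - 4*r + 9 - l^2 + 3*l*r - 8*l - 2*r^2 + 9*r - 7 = -l^2 + l*(3*r - 5) - 2*r^2 + 5*r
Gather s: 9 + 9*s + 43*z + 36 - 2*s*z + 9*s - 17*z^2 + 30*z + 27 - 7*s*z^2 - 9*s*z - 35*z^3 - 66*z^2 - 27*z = s*(-7*z^2 - 11*z + 18) - 35*z^3 - 83*z^2 + 46*z + 72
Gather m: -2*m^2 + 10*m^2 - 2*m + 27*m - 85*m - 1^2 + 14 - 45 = 8*m^2 - 60*m - 32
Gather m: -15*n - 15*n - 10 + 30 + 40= 60 - 30*n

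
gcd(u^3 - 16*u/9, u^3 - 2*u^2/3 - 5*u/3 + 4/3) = u + 4/3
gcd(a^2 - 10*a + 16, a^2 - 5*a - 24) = a - 8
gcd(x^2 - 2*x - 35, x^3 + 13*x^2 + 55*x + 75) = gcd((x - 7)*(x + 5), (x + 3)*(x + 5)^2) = x + 5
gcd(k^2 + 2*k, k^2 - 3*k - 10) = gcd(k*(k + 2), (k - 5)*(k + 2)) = k + 2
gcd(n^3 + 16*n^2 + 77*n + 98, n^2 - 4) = n + 2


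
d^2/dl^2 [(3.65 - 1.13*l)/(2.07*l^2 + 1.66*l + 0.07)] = (-(1.13*l - 3.65)*(4.14*l + 1.66)*(8.28*l + 3.32) + (14.0346*l - 11.3594)*(2.07*l^2 + 1.66*l + 0.07))/(2.07*l^2 + 1.66*l + 0.07)^3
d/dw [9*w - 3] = 9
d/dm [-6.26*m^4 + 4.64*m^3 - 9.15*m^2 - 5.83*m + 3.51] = -25.04*m^3 + 13.92*m^2 - 18.3*m - 5.83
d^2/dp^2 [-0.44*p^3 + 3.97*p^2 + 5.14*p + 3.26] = 7.94 - 2.64*p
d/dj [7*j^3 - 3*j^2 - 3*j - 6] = 21*j^2 - 6*j - 3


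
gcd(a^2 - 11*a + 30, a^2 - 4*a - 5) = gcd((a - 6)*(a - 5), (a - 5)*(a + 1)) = a - 5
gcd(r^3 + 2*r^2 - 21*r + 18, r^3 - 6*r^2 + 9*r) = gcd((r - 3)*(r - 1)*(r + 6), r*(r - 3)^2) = r - 3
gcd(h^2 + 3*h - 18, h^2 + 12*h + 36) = h + 6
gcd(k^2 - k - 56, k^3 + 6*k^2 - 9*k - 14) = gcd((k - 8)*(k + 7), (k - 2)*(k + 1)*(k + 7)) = k + 7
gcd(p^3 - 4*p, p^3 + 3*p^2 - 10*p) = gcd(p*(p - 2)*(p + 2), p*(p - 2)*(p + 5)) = p^2 - 2*p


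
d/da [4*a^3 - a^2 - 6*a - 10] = 12*a^2 - 2*a - 6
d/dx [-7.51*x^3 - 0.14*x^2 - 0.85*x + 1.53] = -22.53*x^2 - 0.28*x - 0.85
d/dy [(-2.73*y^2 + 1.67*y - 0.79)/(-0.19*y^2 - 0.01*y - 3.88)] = (0.3446*y^2 + 20.8846*y - 6.4875)/(0.0361*y^4 + 0.0038*y^3 + 1.4745*y^2 + 0.0776*y + 15.0544)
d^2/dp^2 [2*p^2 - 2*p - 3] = 4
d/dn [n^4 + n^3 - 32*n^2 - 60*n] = 4*n^3 + 3*n^2 - 64*n - 60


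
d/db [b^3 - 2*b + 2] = 3*b^2 - 2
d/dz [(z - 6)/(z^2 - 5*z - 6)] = -1/(z^2 + 2*z + 1)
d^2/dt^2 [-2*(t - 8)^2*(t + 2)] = 56 - 12*t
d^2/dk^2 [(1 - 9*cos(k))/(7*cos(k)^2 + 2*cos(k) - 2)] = 2*(3969*(1 - cos(2*k))^2*cos(k) - 322*(1 - cos(2*k))^2 - 3946*cos(k) - 748*cos(2*k) + 3360*cos(3*k) - 882*cos(5*k) + 396)/(4*cos(k) + 7*cos(2*k) + 3)^3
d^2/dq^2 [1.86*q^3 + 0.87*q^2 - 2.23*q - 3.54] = 11.16*q + 1.74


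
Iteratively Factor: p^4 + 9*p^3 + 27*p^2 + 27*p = (p + 3)*(p^3 + 6*p^2 + 9*p) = (p + 3)^2*(p^2 + 3*p) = (p + 3)^3*(p)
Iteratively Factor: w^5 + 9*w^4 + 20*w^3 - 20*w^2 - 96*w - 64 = (w - 2)*(w^4 + 11*w^3 + 42*w^2 + 64*w + 32) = (w - 2)*(w + 4)*(w^3 + 7*w^2 + 14*w + 8) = (w - 2)*(w + 4)^2*(w^2 + 3*w + 2) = (w - 2)*(w + 2)*(w + 4)^2*(w + 1)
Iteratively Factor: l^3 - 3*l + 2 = (l + 2)*(l^2 - 2*l + 1) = (l - 1)*(l + 2)*(l - 1)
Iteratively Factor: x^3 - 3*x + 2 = (x + 2)*(x^2 - 2*x + 1) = (x - 1)*(x + 2)*(x - 1)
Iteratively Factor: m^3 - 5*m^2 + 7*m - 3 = (m - 3)*(m^2 - 2*m + 1) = (m - 3)*(m - 1)*(m - 1)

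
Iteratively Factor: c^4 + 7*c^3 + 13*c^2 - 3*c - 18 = (c + 3)*(c^3 + 4*c^2 + c - 6) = (c + 2)*(c + 3)*(c^2 + 2*c - 3) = (c - 1)*(c + 2)*(c + 3)*(c + 3)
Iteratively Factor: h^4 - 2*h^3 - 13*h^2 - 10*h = (h + 2)*(h^3 - 4*h^2 - 5*h) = (h - 5)*(h + 2)*(h^2 + h) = h*(h - 5)*(h + 2)*(h + 1)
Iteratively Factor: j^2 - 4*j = (j)*(j - 4)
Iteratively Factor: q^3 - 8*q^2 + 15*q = (q - 3)*(q^2 - 5*q) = q*(q - 3)*(q - 5)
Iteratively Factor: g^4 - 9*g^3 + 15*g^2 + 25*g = (g + 1)*(g^3 - 10*g^2 + 25*g) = (g - 5)*(g + 1)*(g^2 - 5*g) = (g - 5)^2*(g + 1)*(g)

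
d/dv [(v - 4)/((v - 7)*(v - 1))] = (-v^2 + 8*v - 25)/(v^4 - 16*v^3 + 78*v^2 - 112*v + 49)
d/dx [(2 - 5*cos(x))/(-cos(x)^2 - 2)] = (5*cos(x)^2 - 4*cos(x) - 10)*sin(x)/(sin(x)^2 - 3)^2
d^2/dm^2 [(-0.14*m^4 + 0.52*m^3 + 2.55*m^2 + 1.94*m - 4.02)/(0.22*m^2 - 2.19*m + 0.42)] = (-0.013552*m^6 + 0.404712*m^5 - 4.10634*m^4 + 9.597172*m^3 - 5.74725599999999*m^2 + 11.095848*m - 33.349284)/(0.010648*m^6 - 0.317988*m^5 + 3.22641*m^4 - 11.717595*m^3 + 6.15951*m^2 - 1.158948*m + 0.074088)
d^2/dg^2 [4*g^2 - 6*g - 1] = 8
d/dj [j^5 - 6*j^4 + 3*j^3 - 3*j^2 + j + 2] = 5*j^4 - 24*j^3 + 9*j^2 - 6*j + 1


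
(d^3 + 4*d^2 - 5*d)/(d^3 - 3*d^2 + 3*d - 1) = d*(d + 5)/(d^2 - 2*d + 1)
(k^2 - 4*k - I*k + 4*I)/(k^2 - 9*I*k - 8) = (k - 4)/(k - 8*I)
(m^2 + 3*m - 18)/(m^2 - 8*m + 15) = (m + 6)/(m - 5)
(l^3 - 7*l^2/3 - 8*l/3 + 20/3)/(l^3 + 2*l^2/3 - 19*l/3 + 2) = (3*l^2 - l - 10)/(3*l^2 + 8*l - 3)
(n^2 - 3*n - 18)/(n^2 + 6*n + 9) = (n - 6)/(n + 3)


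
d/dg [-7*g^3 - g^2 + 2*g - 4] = -21*g^2 - 2*g + 2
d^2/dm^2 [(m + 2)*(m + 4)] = 2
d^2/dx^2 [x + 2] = 0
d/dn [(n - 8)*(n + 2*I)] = 2*n - 8 + 2*I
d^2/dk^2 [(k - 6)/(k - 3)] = -6/(k - 3)^3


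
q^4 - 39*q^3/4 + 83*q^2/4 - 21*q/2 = q*(q - 7)*(q - 2)*(q - 3/4)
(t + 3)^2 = t^2 + 6*t + 9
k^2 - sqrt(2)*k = k*(k - sqrt(2))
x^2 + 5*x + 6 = (x + 2)*(x + 3)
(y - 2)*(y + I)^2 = y^3 - 2*y^2 + 2*I*y^2 - y - 4*I*y + 2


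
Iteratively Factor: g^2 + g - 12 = (g + 4)*(g - 3)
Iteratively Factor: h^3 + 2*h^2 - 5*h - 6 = (h - 2)*(h^2 + 4*h + 3) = (h - 2)*(h + 1)*(h + 3)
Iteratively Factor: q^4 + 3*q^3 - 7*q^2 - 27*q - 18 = (q + 1)*(q^3 + 2*q^2 - 9*q - 18) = (q + 1)*(q + 2)*(q^2 - 9) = (q + 1)*(q + 2)*(q + 3)*(q - 3)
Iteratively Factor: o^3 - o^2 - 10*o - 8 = (o + 2)*(o^2 - 3*o - 4) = (o + 1)*(o + 2)*(o - 4)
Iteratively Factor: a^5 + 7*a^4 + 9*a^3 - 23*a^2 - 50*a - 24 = (a + 1)*(a^4 + 6*a^3 + 3*a^2 - 26*a - 24) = (a + 1)^2*(a^3 + 5*a^2 - 2*a - 24) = (a - 2)*(a + 1)^2*(a^2 + 7*a + 12) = (a - 2)*(a + 1)^2*(a + 3)*(a + 4)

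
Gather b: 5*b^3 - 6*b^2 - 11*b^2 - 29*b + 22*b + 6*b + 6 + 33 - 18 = 5*b^3 - 17*b^2 - b + 21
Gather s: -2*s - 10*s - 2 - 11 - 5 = -12*s - 18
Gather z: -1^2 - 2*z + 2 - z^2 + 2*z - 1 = -z^2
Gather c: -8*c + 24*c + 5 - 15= 16*c - 10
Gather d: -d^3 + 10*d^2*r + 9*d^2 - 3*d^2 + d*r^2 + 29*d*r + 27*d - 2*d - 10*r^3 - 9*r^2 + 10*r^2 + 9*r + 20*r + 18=-d^3 + d^2*(10*r + 6) + d*(r^2 + 29*r + 25) - 10*r^3 + r^2 + 29*r + 18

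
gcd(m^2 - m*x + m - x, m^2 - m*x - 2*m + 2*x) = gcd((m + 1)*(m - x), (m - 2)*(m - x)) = -m + x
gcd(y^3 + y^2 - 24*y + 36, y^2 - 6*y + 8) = y - 2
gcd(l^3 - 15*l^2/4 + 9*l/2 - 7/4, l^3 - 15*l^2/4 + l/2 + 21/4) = l - 7/4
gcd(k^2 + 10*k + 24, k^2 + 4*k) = k + 4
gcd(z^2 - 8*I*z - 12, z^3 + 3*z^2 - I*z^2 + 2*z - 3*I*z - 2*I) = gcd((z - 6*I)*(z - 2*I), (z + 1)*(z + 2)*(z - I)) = 1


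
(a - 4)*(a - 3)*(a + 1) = a^3 - 6*a^2 + 5*a + 12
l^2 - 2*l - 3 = (l - 3)*(l + 1)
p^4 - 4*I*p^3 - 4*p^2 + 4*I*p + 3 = (p - 1)*(p + 1)*(p - 3*I)*(p - I)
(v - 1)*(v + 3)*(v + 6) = v^3 + 8*v^2 + 9*v - 18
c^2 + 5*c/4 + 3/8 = (c + 1/2)*(c + 3/4)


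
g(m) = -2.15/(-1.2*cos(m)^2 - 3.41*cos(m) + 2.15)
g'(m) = -2.15*(-2.4*sin(m)*cos(m) - 3.41*sin(m))/(-1.2*cos(m)^2 - 3.41*cos(m) + 2.15)^2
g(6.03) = 0.94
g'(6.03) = -0.60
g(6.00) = 0.96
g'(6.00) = -0.69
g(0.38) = 1.05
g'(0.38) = 1.07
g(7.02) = 2.08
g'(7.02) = 7.01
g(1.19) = -3.00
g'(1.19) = 16.71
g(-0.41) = 1.08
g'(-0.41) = -1.22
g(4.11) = -0.58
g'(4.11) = -0.27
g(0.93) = 6.77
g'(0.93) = 82.83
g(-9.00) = -0.50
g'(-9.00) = -0.06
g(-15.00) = -0.53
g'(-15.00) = -0.14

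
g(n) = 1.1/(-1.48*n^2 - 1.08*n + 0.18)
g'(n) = 1.1*(2.96*n + 1.08)/(-1.48*n^2 - 1.08*n + 0.18)^2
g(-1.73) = -0.46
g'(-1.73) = -0.78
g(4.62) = -0.03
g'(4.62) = 0.01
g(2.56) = -0.09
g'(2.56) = 0.06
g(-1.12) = -2.36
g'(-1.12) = -11.28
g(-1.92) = -0.34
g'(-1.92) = -0.49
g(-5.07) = -0.03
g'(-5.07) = -0.01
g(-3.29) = -0.09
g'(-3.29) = -0.06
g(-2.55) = -0.16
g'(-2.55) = -0.16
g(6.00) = -0.02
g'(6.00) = 0.01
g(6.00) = -0.02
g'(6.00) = 0.01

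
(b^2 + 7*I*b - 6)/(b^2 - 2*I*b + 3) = (b + 6*I)/(b - 3*I)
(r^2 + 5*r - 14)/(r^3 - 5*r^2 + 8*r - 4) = (r + 7)/(r^2 - 3*r + 2)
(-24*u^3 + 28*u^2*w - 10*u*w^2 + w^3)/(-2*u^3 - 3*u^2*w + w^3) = (12*u^2 - 8*u*w + w^2)/(u^2 + 2*u*w + w^2)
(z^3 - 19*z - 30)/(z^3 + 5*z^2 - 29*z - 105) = (z + 2)/(z + 7)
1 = 1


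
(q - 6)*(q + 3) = q^2 - 3*q - 18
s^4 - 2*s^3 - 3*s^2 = s^2*(s - 3)*(s + 1)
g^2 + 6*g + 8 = (g + 2)*(g + 4)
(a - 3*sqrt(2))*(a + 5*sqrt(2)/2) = a^2 - sqrt(2)*a/2 - 15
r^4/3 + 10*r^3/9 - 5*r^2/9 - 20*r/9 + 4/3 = (r/3 + 1)*(r - 1)*(r - 2/3)*(r + 2)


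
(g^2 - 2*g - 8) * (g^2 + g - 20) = g^4 - g^3 - 30*g^2 + 32*g + 160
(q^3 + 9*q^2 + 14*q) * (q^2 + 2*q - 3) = q^5 + 11*q^4 + 29*q^3 + q^2 - 42*q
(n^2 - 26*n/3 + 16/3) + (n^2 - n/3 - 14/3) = 2*n^2 - 9*n + 2/3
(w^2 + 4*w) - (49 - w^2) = 2*w^2 + 4*w - 49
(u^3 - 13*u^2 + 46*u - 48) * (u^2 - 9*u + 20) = u^5 - 22*u^4 + 183*u^3 - 722*u^2 + 1352*u - 960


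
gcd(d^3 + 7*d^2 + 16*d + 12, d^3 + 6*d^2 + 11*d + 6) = d^2 + 5*d + 6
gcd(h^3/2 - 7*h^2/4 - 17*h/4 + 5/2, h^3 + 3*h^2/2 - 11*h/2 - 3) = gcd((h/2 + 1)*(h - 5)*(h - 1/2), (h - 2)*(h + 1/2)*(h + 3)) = 1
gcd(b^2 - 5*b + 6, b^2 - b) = 1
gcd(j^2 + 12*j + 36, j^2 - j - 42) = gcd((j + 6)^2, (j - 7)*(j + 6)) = j + 6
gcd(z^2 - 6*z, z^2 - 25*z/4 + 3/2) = z - 6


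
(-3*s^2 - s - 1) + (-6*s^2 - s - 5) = -9*s^2 - 2*s - 6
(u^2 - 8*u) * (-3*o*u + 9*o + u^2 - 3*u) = -3*o*u^3 + 33*o*u^2 - 72*o*u + u^4 - 11*u^3 + 24*u^2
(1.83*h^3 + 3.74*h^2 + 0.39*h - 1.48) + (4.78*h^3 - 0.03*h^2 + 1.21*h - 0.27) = 6.61*h^3 + 3.71*h^2 + 1.6*h - 1.75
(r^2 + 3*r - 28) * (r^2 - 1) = r^4 + 3*r^3 - 29*r^2 - 3*r + 28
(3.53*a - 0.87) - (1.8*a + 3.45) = 1.73*a - 4.32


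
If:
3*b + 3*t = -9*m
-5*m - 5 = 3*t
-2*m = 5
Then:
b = 5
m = -5/2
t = 5/2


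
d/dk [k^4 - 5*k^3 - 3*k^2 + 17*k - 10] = 4*k^3 - 15*k^2 - 6*k + 17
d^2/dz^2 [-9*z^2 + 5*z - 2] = -18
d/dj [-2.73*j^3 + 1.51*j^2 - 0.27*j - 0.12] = -8.19*j^2 + 3.02*j - 0.27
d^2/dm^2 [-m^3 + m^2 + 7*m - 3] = 2 - 6*m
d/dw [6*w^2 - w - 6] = 12*w - 1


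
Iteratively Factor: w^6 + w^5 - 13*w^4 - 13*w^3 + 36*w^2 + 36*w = (w - 2)*(w^5 + 3*w^4 - 7*w^3 - 27*w^2 - 18*w) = (w - 2)*(w + 2)*(w^4 + w^3 - 9*w^2 - 9*w) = (w - 2)*(w + 2)*(w + 3)*(w^3 - 2*w^2 - 3*w) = (w - 3)*(w - 2)*(w + 2)*(w + 3)*(w^2 + w) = w*(w - 3)*(w - 2)*(w + 2)*(w + 3)*(w + 1)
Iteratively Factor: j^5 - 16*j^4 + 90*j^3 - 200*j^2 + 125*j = (j - 5)*(j^4 - 11*j^3 + 35*j^2 - 25*j) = (j - 5)^2*(j^3 - 6*j^2 + 5*j) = (j - 5)^3*(j^2 - j) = (j - 5)^3*(j - 1)*(j)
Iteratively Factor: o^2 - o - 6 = (o - 3)*(o + 2)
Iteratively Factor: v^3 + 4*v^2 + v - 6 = (v + 3)*(v^2 + v - 2) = (v - 1)*(v + 3)*(v + 2)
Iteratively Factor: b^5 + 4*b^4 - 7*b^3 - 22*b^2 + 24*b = (b + 4)*(b^4 - 7*b^2 + 6*b) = (b + 3)*(b + 4)*(b^3 - 3*b^2 + 2*b) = b*(b + 3)*(b + 4)*(b^2 - 3*b + 2) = b*(b - 1)*(b + 3)*(b + 4)*(b - 2)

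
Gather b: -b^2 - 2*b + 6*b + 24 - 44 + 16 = -b^2 + 4*b - 4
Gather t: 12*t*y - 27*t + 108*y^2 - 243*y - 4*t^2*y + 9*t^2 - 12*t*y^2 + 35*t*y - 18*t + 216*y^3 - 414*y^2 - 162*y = t^2*(9 - 4*y) + t*(-12*y^2 + 47*y - 45) + 216*y^3 - 306*y^2 - 405*y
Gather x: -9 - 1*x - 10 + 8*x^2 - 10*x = 8*x^2 - 11*x - 19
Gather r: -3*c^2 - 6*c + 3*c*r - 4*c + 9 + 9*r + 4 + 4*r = -3*c^2 - 10*c + r*(3*c + 13) + 13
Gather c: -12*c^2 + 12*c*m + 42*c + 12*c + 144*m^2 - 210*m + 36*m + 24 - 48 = -12*c^2 + c*(12*m + 54) + 144*m^2 - 174*m - 24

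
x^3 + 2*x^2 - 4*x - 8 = (x - 2)*(x + 2)^2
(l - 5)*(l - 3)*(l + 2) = l^3 - 6*l^2 - l + 30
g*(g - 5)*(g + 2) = g^3 - 3*g^2 - 10*g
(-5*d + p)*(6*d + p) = -30*d^2 + d*p + p^2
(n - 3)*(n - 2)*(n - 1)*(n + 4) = n^4 - 2*n^3 - 13*n^2 + 38*n - 24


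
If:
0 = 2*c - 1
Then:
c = 1/2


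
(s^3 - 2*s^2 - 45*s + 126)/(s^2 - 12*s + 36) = (s^2 + 4*s - 21)/(s - 6)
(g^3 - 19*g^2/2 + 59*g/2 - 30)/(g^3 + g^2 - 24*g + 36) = (g^2 - 13*g/2 + 10)/(g^2 + 4*g - 12)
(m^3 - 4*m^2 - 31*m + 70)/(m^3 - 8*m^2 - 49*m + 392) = (m^2 + 3*m - 10)/(m^2 - m - 56)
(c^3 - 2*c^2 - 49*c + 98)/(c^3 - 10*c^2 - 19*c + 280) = (c^2 + 5*c - 14)/(c^2 - 3*c - 40)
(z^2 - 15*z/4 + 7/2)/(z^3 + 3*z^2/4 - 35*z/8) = 2*(z - 2)/(z*(2*z + 5))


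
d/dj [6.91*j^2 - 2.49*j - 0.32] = 13.82*j - 2.49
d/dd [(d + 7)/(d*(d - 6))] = (-d^2 - 14*d + 42)/(d^2*(d^2 - 12*d + 36))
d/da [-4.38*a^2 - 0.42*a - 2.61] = -8.76*a - 0.42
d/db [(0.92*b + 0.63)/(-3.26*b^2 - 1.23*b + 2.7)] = (2.9992*b^2 + 4.1076*b + 3.2589)/(10.6276*b^4 + 8.0196*b^3 - 16.0911*b^2 - 6.642*b + 7.29)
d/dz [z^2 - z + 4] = 2*z - 1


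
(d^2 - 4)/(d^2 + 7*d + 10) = (d - 2)/(d + 5)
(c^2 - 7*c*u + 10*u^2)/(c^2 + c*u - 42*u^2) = (c^2 - 7*c*u + 10*u^2)/(c^2 + c*u - 42*u^2)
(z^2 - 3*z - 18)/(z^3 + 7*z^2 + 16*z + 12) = (z - 6)/(z^2 + 4*z + 4)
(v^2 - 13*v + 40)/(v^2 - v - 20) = (v - 8)/(v + 4)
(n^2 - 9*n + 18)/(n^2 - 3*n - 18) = (n - 3)/(n + 3)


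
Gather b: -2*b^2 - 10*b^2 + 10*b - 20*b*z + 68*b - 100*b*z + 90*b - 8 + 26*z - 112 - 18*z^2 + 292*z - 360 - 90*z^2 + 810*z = -12*b^2 + b*(168 - 120*z) - 108*z^2 + 1128*z - 480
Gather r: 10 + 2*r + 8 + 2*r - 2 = 4*r + 16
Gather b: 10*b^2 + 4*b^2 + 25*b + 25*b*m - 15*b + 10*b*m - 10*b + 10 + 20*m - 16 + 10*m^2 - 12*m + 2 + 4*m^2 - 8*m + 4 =14*b^2 + 35*b*m + 14*m^2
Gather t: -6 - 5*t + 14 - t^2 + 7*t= -t^2 + 2*t + 8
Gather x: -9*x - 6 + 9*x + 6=0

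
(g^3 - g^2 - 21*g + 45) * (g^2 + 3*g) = g^5 + 2*g^4 - 24*g^3 - 18*g^2 + 135*g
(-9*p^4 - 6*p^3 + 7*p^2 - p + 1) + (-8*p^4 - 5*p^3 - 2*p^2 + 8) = -17*p^4 - 11*p^3 + 5*p^2 - p + 9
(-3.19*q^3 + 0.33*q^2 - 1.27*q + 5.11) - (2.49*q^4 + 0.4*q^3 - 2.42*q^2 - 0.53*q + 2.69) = -2.49*q^4 - 3.59*q^3 + 2.75*q^2 - 0.74*q + 2.42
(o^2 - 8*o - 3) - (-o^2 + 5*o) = 2*o^2 - 13*o - 3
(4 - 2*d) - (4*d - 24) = 28 - 6*d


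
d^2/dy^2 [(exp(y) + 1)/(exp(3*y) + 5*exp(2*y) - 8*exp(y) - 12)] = 4*(exp(3*y) + 3*exp(2*y) + 16*exp(y) + 12)*exp(y)/(exp(6*y) + 12*exp(5*y) + 12*exp(4*y) - 224*exp(3*y) - 144*exp(2*y) + 1728*exp(y) - 1728)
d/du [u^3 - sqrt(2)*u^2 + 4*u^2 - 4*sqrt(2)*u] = 3*u^2 - 2*sqrt(2)*u + 8*u - 4*sqrt(2)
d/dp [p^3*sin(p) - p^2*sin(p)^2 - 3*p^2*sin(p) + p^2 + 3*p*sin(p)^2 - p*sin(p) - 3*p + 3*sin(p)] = p^3*cos(p) - p^2*sin(2*p) - 3*sqrt(2)*p^2*cos(p + pi/4) - 6*p*sin(p) + 3*p*sin(2*p) - p*cos(p) + p*cos(2*p) + p - sin(p) + 3*cos(p) - 3*cos(2*p)/2 - 3/2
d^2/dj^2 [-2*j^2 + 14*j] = -4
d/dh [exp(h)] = exp(h)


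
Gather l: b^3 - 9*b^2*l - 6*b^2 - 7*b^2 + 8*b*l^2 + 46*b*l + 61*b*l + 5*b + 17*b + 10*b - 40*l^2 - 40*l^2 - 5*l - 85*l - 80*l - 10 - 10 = b^3 - 13*b^2 + 32*b + l^2*(8*b - 80) + l*(-9*b^2 + 107*b - 170) - 20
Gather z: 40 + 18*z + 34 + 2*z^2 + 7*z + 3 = 2*z^2 + 25*z + 77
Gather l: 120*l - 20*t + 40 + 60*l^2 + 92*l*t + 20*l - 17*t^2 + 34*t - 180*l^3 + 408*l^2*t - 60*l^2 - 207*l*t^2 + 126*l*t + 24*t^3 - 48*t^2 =-180*l^3 + 408*l^2*t + l*(-207*t^2 + 218*t + 140) + 24*t^3 - 65*t^2 + 14*t + 40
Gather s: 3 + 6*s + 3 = 6*s + 6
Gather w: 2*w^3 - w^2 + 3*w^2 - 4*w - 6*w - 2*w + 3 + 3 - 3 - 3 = 2*w^3 + 2*w^2 - 12*w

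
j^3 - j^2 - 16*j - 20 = (j - 5)*(j + 2)^2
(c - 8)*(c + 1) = c^2 - 7*c - 8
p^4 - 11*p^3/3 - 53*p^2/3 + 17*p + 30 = (p - 6)*(p - 5/3)*(p + 1)*(p + 3)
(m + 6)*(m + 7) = m^2 + 13*m + 42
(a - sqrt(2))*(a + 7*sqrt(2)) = a^2 + 6*sqrt(2)*a - 14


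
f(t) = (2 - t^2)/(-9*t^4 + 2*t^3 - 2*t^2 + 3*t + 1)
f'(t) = -2*t/(-9*t^4 + 2*t^3 - 2*t^2 + 3*t + 1) + (2 - t^2)*(36*t^3 - 6*t^2 + 4*t - 3)/(-9*t^4 + 2*t^3 - 2*t^2 + 3*t + 1)^2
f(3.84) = 0.01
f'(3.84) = -0.00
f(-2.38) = 0.01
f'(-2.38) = 0.00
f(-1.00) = -0.07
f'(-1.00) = -0.35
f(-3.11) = 0.01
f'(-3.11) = 0.00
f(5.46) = 0.00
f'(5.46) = -0.00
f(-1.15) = -0.03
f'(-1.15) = -0.18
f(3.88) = 0.01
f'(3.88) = -0.00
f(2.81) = 0.01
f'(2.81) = -0.01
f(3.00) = 0.01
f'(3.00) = -0.00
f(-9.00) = 0.00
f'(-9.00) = 0.00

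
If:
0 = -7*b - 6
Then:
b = -6/7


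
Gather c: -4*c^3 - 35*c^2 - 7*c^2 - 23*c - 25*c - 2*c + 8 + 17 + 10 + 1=-4*c^3 - 42*c^2 - 50*c + 36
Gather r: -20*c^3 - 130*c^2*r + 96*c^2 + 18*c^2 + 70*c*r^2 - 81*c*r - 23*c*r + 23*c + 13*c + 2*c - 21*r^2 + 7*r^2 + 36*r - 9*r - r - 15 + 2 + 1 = -20*c^3 + 114*c^2 + 38*c + r^2*(70*c - 14) + r*(-130*c^2 - 104*c + 26) - 12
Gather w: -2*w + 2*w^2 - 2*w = 2*w^2 - 4*w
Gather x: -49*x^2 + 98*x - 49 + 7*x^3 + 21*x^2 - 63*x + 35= 7*x^3 - 28*x^2 + 35*x - 14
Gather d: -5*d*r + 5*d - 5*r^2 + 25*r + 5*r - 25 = d*(5 - 5*r) - 5*r^2 + 30*r - 25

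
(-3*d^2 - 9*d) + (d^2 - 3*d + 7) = -2*d^2 - 12*d + 7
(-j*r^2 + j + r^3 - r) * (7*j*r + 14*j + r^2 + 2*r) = -7*j^2*r^3 - 14*j^2*r^2 + 7*j^2*r + 14*j^2 + 6*j*r^4 + 12*j*r^3 - 6*j*r^2 - 12*j*r + r^5 + 2*r^4 - r^3 - 2*r^2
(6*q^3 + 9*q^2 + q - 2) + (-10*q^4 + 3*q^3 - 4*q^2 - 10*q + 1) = -10*q^4 + 9*q^3 + 5*q^2 - 9*q - 1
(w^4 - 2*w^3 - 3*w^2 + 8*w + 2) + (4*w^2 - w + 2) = w^4 - 2*w^3 + w^2 + 7*w + 4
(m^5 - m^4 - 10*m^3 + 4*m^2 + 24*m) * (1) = m^5 - m^4 - 10*m^3 + 4*m^2 + 24*m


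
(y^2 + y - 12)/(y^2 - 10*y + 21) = (y + 4)/(y - 7)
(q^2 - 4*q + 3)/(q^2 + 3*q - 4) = (q - 3)/(q + 4)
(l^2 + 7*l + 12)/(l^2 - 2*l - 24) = (l + 3)/(l - 6)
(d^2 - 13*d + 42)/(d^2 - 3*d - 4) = (-d^2 + 13*d - 42)/(-d^2 + 3*d + 4)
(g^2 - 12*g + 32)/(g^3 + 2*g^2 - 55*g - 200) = (g - 4)/(g^2 + 10*g + 25)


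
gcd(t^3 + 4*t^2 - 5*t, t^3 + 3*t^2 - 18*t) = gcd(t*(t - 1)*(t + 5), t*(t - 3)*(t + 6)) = t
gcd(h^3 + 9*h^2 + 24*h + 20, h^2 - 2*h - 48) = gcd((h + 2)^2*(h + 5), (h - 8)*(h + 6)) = 1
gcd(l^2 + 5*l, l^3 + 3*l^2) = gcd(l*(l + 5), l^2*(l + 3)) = l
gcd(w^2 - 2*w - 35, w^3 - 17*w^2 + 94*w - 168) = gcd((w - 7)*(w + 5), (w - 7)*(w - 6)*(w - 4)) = w - 7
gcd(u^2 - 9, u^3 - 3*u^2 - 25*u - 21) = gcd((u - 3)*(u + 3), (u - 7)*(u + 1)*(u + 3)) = u + 3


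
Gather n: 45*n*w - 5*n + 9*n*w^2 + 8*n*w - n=n*(9*w^2 + 53*w - 6)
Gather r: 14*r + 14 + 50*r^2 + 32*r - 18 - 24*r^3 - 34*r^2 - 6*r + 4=-24*r^3 + 16*r^2 + 40*r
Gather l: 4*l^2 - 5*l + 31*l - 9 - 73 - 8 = 4*l^2 + 26*l - 90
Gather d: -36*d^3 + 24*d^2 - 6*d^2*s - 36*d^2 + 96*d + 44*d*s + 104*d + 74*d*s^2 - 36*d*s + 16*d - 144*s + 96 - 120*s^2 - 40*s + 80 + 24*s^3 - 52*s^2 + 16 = -36*d^3 + d^2*(-6*s - 12) + d*(74*s^2 + 8*s + 216) + 24*s^3 - 172*s^2 - 184*s + 192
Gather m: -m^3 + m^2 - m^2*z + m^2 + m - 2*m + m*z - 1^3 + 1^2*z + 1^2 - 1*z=-m^3 + m^2*(2 - z) + m*(z - 1)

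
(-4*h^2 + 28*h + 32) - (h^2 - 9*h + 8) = -5*h^2 + 37*h + 24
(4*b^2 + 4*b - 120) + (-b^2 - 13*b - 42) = 3*b^2 - 9*b - 162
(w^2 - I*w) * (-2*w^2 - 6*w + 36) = -2*w^4 - 6*w^3 + 2*I*w^3 + 36*w^2 + 6*I*w^2 - 36*I*w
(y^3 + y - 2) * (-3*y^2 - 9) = -3*y^5 - 12*y^3 + 6*y^2 - 9*y + 18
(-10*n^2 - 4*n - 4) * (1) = -10*n^2 - 4*n - 4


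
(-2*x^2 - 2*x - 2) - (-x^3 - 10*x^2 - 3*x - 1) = x^3 + 8*x^2 + x - 1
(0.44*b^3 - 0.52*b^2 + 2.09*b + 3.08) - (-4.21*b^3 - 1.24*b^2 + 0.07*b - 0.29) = 4.65*b^3 + 0.72*b^2 + 2.02*b + 3.37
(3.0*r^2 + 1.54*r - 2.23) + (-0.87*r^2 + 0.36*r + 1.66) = 2.13*r^2 + 1.9*r - 0.57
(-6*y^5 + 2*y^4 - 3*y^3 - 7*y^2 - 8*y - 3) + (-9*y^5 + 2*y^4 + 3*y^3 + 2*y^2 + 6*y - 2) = -15*y^5 + 4*y^4 - 5*y^2 - 2*y - 5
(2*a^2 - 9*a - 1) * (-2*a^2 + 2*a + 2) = -4*a^4 + 22*a^3 - 12*a^2 - 20*a - 2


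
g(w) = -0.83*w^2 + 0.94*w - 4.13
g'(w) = 0.94 - 1.66*w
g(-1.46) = -7.27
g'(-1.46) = 3.36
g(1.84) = -5.21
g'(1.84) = -2.11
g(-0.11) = -4.24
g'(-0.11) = 1.12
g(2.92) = -8.46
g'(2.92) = -3.91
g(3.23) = -9.75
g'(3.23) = -4.42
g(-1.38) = -7.01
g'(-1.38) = 3.23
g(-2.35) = -10.92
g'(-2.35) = 4.84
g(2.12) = -5.87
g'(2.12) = -2.58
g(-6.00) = -39.65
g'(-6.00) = 10.90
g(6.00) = -28.37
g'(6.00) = -9.02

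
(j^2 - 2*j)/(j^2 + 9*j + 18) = j*(j - 2)/(j^2 + 9*j + 18)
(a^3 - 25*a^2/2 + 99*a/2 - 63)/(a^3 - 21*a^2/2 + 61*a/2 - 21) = (a - 3)/(a - 1)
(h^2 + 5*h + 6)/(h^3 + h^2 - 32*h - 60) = (h + 3)/(h^2 - h - 30)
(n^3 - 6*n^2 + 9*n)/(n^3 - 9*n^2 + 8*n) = (n^2 - 6*n + 9)/(n^2 - 9*n + 8)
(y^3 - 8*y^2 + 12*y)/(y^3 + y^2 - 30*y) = (y^2 - 8*y + 12)/(y^2 + y - 30)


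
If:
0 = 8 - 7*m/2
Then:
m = 16/7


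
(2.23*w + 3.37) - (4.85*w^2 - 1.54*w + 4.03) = -4.85*w^2 + 3.77*w - 0.66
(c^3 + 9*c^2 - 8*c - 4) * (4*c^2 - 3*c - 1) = 4*c^5 + 33*c^4 - 60*c^3 - c^2 + 20*c + 4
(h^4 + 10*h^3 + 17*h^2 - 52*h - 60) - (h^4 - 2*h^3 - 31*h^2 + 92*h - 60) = 12*h^3 + 48*h^2 - 144*h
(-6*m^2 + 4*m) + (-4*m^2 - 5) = -10*m^2 + 4*m - 5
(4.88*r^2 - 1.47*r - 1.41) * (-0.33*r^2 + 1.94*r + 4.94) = -1.6104*r^4 + 9.9523*r^3 + 21.7207*r^2 - 9.9972*r - 6.9654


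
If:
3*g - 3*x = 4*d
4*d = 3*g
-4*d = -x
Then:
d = 0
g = 0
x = 0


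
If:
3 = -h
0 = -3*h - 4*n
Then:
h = -3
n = 9/4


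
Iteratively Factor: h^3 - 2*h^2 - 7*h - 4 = (h + 1)*(h^2 - 3*h - 4) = (h - 4)*(h + 1)*(h + 1)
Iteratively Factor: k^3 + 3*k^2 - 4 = (k - 1)*(k^2 + 4*k + 4) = (k - 1)*(k + 2)*(k + 2)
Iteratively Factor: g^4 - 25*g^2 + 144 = (g + 3)*(g^3 - 3*g^2 - 16*g + 48) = (g - 3)*(g + 3)*(g^2 - 16) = (g - 3)*(g + 3)*(g + 4)*(g - 4)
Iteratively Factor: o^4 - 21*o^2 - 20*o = (o)*(o^3 - 21*o - 20) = o*(o + 1)*(o^2 - o - 20) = o*(o - 5)*(o + 1)*(o + 4)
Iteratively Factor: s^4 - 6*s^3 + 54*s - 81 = (s - 3)*(s^3 - 3*s^2 - 9*s + 27) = (s - 3)*(s + 3)*(s^2 - 6*s + 9) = (s - 3)^2*(s + 3)*(s - 3)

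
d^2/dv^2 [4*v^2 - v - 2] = 8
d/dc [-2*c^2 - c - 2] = -4*c - 1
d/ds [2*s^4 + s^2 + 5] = 8*s^3 + 2*s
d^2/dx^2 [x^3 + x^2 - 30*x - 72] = 6*x + 2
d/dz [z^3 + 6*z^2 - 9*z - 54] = 3*z^2 + 12*z - 9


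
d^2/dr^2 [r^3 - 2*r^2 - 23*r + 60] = 6*r - 4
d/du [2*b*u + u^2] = 2*b + 2*u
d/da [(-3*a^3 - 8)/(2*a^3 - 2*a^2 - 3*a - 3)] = (6*a^4 + 18*a^3 + 75*a^2 - 32*a - 24)/(4*a^6 - 8*a^5 - 8*a^4 + 21*a^2 + 18*a + 9)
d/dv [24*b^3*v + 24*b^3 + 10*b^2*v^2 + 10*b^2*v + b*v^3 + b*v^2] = b*(24*b^2 + 20*b*v + 10*b + 3*v^2 + 2*v)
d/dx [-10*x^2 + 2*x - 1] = 2 - 20*x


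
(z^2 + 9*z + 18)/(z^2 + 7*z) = (z^2 + 9*z + 18)/(z*(z + 7))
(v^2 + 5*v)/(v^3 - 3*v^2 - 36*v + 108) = v*(v + 5)/(v^3 - 3*v^2 - 36*v + 108)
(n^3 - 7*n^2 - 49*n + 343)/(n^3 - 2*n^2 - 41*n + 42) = (n^2 - 49)/(n^2 + 5*n - 6)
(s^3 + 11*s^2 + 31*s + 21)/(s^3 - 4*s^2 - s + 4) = (s^2 + 10*s + 21)/(s^2 - 5*s + 4)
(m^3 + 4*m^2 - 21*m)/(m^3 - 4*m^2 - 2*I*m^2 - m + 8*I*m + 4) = m*(m^2 + 4*m - 21)/(m^3 - 2*m^2*(2 + I) + m*(-1 + 8*I) + 4)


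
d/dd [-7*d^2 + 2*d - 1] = 2 - 14*d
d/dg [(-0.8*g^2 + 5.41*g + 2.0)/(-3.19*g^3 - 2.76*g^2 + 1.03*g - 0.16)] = (-2.552*g^4 + 34.5158*g^3 + 33.2476*g^2 + 11.296*g - 2.9256)/(10.1761*g^6 + 17.6088*g^5 + 1.0462*g^4 - 4.6648*g^3 + 1.9441*g^2 - 0.3296*g + 0.0256)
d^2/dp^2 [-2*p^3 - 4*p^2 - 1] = -12*p - 8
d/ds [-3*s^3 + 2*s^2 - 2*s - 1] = -9*s^2 + 4*s - 2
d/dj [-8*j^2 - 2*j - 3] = -16*j - 2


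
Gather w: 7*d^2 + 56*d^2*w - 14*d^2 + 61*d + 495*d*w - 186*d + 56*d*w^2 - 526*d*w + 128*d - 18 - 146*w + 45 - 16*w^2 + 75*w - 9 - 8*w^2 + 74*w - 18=-7*d^2 + 3*d + w^2*(56*d - 24) + w*(56*d^2 - 31*d + 3)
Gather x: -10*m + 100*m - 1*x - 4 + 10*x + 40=90*m + 9*x + 36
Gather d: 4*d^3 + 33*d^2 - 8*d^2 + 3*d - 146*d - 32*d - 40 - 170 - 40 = 4*d^3 + 25*d^2 - 175*d - 250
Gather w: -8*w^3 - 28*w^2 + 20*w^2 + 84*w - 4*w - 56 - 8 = -8*w^3 - 8*w^2 + 80*w - 64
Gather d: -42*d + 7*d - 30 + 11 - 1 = -35*d - 20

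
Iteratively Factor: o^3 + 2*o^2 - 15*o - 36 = (o - 4)*(o^2 + 6*o + 9) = (o - 4)*(o + 3)*(o + 3)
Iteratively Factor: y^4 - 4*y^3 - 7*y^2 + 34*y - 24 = (y - 1)*(y^3 - 3*y^2 - 10*y + 24) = (y - 2)*(y - 1)*(y^2 - y - 12) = (y - 2)*(y - 1)*(y + 3)*(y - 4)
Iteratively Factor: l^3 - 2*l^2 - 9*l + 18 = (l - 3)*(l^2 + l - 6) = (l - 3)*(l - 2)*(l + 3)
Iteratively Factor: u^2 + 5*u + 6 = (u + 2)*(u + 3)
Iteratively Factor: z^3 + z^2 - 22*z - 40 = (z + 2)*(z^2 - z - 20) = (z + 2)*(z + 4)*(z - 5)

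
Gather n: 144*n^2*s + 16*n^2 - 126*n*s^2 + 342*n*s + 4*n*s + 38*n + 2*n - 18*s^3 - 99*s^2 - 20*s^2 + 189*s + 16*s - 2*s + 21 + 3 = n^2*(144*s + 16) + n*(-126*s^2 + 346*s + 40) - 18*s^3 - 119*s^2 + 203*s + 24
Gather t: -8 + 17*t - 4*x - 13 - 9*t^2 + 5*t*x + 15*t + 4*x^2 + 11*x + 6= -9*t^2 + t*(5*x + 32) + 4*x^2 + 7*x - 15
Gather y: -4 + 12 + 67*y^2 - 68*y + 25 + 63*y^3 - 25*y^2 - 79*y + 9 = 63*y^3 + 42*y^2 - 147*y + 42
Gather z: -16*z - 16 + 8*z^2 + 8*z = 8*z^2 - 8*z - 16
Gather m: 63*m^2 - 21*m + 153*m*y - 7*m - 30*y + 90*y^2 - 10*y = 63*m^2 + m*(153*y - 28) + 90*y^2 - 40*y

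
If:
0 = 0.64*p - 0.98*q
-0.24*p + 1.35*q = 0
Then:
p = 0.00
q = 0.00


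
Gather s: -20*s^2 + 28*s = -20*s^2 + 28*s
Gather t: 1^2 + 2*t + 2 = 2*t + 3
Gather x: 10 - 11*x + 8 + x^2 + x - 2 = x^2 - 10*x + 16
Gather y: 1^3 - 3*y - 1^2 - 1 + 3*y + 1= 0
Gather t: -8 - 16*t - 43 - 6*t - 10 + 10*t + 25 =-12*t - 36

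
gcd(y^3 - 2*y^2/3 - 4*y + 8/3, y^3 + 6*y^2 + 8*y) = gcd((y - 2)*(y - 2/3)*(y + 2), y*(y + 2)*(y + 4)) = y + 2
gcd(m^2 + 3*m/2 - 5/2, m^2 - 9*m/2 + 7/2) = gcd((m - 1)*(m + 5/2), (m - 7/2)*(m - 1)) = m - 1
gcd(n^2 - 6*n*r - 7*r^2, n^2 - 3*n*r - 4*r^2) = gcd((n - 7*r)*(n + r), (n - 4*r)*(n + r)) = n + r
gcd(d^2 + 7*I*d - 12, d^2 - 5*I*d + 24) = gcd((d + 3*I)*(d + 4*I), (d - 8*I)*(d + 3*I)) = d + 3*I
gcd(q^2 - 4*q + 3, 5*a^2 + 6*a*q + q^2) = 1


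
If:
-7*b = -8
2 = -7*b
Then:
No Solution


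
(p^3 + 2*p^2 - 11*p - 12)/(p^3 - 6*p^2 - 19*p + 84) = (p + 1)/(p - 7)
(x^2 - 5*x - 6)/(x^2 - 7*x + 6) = (x + 1)/(x - 1)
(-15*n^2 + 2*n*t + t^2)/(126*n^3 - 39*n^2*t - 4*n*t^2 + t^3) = (5*n + t)/(-42*n^2 - n*t + t^2)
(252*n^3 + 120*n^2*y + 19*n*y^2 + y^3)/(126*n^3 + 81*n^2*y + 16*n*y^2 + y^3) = (6*n + y)/(3*n + y)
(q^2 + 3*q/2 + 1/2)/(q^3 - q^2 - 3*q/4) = 2*(q + 1)/(q*(2*q - 3))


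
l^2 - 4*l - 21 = (l - 7)*(l + 3)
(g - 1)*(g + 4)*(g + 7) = g^3 + 10*g^2 + 17*g - 28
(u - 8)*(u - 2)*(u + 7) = u^3 - 3*u^2 - 54*u + 112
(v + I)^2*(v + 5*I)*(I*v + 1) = I*v^4 - 6*v^3 - 4*I*v^2 - 6*v - 5*I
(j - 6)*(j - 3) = j^2 - 9*j + 18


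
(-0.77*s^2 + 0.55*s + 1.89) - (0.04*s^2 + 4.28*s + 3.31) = -0.81*s^2 - 3.73*s - 1.42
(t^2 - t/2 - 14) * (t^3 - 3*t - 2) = t^5 - t^4/2 - 17*t^3 - t^2/2 + 43*t + 28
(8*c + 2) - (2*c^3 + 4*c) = -2*c^3 + 4*c + 2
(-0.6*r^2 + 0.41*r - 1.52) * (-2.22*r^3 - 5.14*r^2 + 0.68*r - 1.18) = 1.332*r^5 + 2.1738*r^4 + 0.859000000000001*r^3 + 8.7996*r^2 - 1.5174*r + 1.7936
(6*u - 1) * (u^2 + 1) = 6*u^3 - u^2 + 6*u - 1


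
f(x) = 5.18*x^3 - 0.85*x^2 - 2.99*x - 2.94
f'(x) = 15.54*x^2 - 1.7*x - 2.99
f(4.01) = 305.41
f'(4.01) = 240.08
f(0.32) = -3.81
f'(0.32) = -1.94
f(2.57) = 71.69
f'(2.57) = 95.28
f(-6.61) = -1516.32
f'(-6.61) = 687.22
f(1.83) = 20.49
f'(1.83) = 45.94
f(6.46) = 1338.73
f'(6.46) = 634.54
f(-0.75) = -3.36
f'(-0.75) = 7.03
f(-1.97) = -39.95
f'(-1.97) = 60.67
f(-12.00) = -9040.50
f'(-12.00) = 2255.17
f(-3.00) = -141.48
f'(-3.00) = 141.97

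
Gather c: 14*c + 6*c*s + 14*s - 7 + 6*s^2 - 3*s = c*(6*s + 14) + 6*s^2 + 11*s - 7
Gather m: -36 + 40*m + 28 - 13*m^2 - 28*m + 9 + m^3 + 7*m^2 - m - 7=m^3 - 6*m^2 + 11*m - 6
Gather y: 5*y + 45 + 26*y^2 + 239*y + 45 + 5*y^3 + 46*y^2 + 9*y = 5*y^3 + 72*y^2 + 253*y + 90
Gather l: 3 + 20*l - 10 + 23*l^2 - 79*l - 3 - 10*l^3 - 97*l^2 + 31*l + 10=-10*l^3 - 74*l^2 - 28*l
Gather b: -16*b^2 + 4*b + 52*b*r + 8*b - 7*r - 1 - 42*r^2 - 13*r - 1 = -16*b^2 + b*(52*r + 12) - 42*r^2 - 20*r - 2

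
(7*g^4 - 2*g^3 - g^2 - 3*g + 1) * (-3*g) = -21*g^5 + 6*g^4 + 3*g^3 + 9*g^2 - 3*g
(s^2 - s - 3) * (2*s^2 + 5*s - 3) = 2*s^4 + 3*s^3 - 14*s^2 - 12*s + 9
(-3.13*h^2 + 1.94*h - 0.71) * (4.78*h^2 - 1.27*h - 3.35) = -14.9614*h^4 + 13.2483*h^3 + 4.6279*h^2 - 5.5973*h + 2.3785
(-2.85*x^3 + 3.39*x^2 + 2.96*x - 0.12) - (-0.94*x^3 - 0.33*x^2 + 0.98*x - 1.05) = -1.91*x^3 + 3.72*x^2 + 1.98*x + 0.93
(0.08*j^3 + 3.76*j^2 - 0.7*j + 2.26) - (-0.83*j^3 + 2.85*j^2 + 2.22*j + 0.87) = 0.91*j^3 + 0.91*j^2 - 2.92*j + 1.39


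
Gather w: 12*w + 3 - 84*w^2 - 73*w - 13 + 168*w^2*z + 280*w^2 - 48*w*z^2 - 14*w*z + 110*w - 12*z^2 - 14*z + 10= w^2*(168*z + 196) + w*(-48*z^2 - 14*z + 49) - 12*z^2 - 14*z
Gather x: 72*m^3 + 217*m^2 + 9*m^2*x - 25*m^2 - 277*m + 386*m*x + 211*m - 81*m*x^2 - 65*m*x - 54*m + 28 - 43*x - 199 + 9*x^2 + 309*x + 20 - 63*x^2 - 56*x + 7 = 72*m^3 + 192*m^2 - 120*m + x^2*(-81*m - 54) + x*(9*m^2 + 321*m + 210) - 144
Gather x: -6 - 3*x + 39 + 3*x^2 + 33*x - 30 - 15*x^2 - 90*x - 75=-12*x^2 - 60*x - 72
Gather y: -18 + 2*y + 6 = 2*y - 12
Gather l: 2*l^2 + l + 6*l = 2*l^2 + 7*l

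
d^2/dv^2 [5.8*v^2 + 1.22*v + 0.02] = 11.6000000000000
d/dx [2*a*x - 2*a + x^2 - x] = 2*a + 2*x - 1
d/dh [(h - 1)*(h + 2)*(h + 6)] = 3*h^2 + 14*h + 4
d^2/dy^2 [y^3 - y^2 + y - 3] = 6*y - 2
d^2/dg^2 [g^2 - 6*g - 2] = 2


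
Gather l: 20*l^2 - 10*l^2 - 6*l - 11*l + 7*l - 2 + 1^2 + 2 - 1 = 10*l^2 - 10*l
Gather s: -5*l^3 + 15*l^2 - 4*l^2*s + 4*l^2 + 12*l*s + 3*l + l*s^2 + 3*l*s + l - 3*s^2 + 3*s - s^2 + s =-5*l^3 + 19*l^2 + 4*l + s^2*(l - 4) + s*(-4*l^2 + 15*l + 4)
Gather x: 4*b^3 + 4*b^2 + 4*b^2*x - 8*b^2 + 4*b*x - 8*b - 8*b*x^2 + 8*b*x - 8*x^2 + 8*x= 4*b^3 - 4*b^2 - 8*b + x^2*(-8*b - 8) + x*(4*b^2 + 12*b + 8)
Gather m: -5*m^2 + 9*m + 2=-5*m^2 + 9*m + 2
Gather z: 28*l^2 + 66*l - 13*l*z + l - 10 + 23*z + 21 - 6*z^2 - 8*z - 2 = 28*l^2 + 67*l - 6*z^2 + z*(15 - 13*l) + 9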